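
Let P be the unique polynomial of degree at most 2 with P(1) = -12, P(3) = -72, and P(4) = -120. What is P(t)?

Using the Lagrange interpolation formula with nodes 1, 3, 4:
  L_0(t) = (t - 3)(t - 4) / 6
  L_1(t) = (t - 1)(t - 4) / -2
  L_2(t) = (t - 1)(t - 3) / 3
Then P(t) = -12·L_0(t) - 72·L_1(t) - 120·L_2(t).
Expanding and collecting terms gives P(t) = -6t^2 - 6t.
Check: P(1) = -12. ✓

P(t) = -6t^2 - 6t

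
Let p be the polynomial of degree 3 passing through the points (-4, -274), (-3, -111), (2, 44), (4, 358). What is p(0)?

Using the Lagrange interpolation formula with nodes -4, -3, 2, 4:
  L_0(n) = (n + 3)(n - 2)(n - 4) / -48
  L_1(n) = (n + 4)(n - 2)(n - 4) / 35
  L_2(n) = (n + 4)(n + 3)(n - 4) / -60
  L_3(n) = (n + 4)(n + 3)(n - 2) / 112
Then p(n) = -274·L_0(n) - 111·L_1(n) + 44·L_2(n) + 358·L_3(n).
Expanding and collecting terms gives p(n) = 5n³ + 3n² - n - 6.
Evaluating at n = 0: p(0) = -6.

-6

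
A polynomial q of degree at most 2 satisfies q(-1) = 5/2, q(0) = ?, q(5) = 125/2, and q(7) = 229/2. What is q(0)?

The 3 known points determine the degree-2 polynomial uniquely.
Write q(s) = as^2 + bs + c. Substituting each data point gives a linear system:
  a - b + c = 5/2
  25a + 5b + c = 125/2
  49a + 7b + c = 229/2
Solving the system yields a = 2, b = 2, c = 5/2.
So q(s) = 2s^2 + 2s + 5/2.
Then q(0) = 5/2.

5/2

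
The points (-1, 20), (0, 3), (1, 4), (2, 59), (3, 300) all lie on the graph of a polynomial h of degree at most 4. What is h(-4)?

1259

Write h(u) = au^4 + bu^3 + cu^2 + du + e. Substituting each data point gives a linear system:
  a - b + c - d + e = 20
  e = 3
  a + b + c + d + e = 4
  16a + 8b + 4c + 2d + e = 59
  81a + 27b + 9c + 3d + e = 300
Solving the system yields a = 4, b = -2, c = 5, d = -6, e = 3.
So h(u) = 4u^4 - 2u^3 + 5u^2 - 6u + 3.
Then h(-4) = 1259.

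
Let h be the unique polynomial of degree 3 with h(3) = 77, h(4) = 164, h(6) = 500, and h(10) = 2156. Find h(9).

1589

Using the Lagrange interpolation formula with nodes 3, 4, 6, 10:
  L_0(t) = (t - 4)(t - 6)(t - 10) / -21
  L_1(t) = (t - 3)(t - 6)(t - 10) / 12
  L_2(t) = (t - 3)(t - 4)(t - 10) / -24
  L_3(t) = (t - 3)(t - 4)(t - 6) / 168
Then h(t) = 77·L_0(t) + 164·L_1(t) + 500·L_2(t) + 2156·L_3(t).
Expanding and collecting terms gives h(t) = 2t³ + t² + 6t - 4.
Evaluating at t = 9: h(9) = 1589.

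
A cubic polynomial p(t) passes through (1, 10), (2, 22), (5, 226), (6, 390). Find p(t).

p(t) = 2t^3 - 2t^2 + 4t + 6

Write p(t) = at^3 + bt^2 + ct + d. Substituting each data point gives a linear system:
  a + b + c + d = 10
  8a + 4b + 2c + d = 22
  125a + 25b + 5c + d = 226
  216a + 36b + 6c + d = 390
Solving the system yields a = 2, b = -2, c = 4, d = 6.
So p(t) = 2t^3 - 2t^2 + 4t + 6.
Check: p(1) = 10. ✓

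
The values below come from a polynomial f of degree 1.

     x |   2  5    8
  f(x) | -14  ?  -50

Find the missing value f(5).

The 2 known points determine the degree-1 polynomial uniquely.
Write f(x) = ax + b. Substituting each data point gives a linear system:
  2a + b = -14
  8a + b = -50
Solving the system yields a = -6, b = -2.
So f(x) = -6x - 2.
Then f(5) = -32.

-32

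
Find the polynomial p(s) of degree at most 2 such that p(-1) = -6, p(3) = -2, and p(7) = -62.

Write p(s) = as^2 + bs + c. Substituting each data point gives a linear system:
  a - b + c = -6
  9a + 3b + c = -2
  49a + 7b + c = -62
Solving the system yields a = -2, b = 5, c = 1.
So p(s) = -2s² + 5s + 1.
Check: p(-1) = -6. ✓

p(s) = -2s^2 + 5s + 1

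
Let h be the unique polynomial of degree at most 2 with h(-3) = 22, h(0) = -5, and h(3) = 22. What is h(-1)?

Using the Lagrange interpolation formula with nodes -3, 0, 3:
  L_0(u) = u(u - 3) / 18
  L_1(u) = (u + 3)(u - 3) / -9
  L_2(u) = (u + 3)u / 18
Then h(u) = 22·L_0(u) - 5·L_1(u) + 22·L_2(u).
Expanding and collecting terms gives h(u) = 3u^2 - 5.
Evaluating at u = -1: h(-1) = -2.

-2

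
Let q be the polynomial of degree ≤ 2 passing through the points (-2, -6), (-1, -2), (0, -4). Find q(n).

Write q(n) = an^2 + bn + c. Substituting each data point gives a linear system:
  4a - 2b + c = -6
  a - b + c = -2
  c = -4
Solving the system yields a = -3, b = -5, c = -4.
So q(n) = -3n^2 - 5n - 4.
Check: q(-2) = -6. ✓

q(n) = -3n^2 - 5n - 4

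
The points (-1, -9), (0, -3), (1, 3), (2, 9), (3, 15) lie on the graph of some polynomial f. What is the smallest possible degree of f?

Forward differences of the values at u = -1, 0, 1, 2, 3:
  f  : -9  -3  3  9  15
  Δ  : 6  6  6  6
  Δ^2: 0  0  0
  Δ^3: 0  0
  Δ^4: 0
The first differences are constant (6) and nonzero, while all higher differences vanish, so the minimal degree is 1.

1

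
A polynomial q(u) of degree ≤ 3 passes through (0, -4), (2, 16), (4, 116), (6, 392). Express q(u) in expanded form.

Write q(u) = au^3 + bu^2 + cu + d. Substituting each data point gives a linear system:
  d = -4
  8a + 4b + 2c + d = 16
  64a + 16b + 4c + d = 116
  216a + 36b + 6c + d = 392
Solving the system yields a = 2, b = -2, c = 6, d = -4.
So q(u) = 2u^3 - 2u^2 + 6u - 4.
Check: q(6) = 392. ✓

q(u) = 2u^3 - 2u^2 + 6u - 4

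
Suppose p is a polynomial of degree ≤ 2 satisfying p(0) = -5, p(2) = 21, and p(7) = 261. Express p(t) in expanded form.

p(t) = 5t^2 + 3t - 5

Write p(t) = at^2 + bt + c. Substituting each data point gives a linear system:
  c = -5
  4a + 2b + c = 21
  49a + 7b + c = 261
Solving the system yields a = 5, b = 3, c = -5.
So p(t) = 5t² + 3t - 5.
Check: p(0) = -5. ✓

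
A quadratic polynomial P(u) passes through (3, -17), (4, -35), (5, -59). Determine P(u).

P(u) = -3u^2 + 3u + 1

Using the Lagrange interpolation formula with nodes 3, 4, 5:
  L_0(u) = (u - 4)(u - 5) / 2
  L_1(u) = (u - 3)(u - 5) / -1
  L_2(u) = (u - 3)(u - 4) / 2
Then P(u) = -17·L_0(u) - 35·L_1(u) - 59·L_2(u).
Expanding and collecting terms gives P(u) = -3u^2 + 3u + 1.
Check: P(3) = -17. ✓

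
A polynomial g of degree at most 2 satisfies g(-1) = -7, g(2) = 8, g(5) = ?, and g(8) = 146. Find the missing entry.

The 3 known points determine the degree-2 polynomial uniquely.
Write g(t) = at^2 + bt + c. Substituting each data point gives a linear system:
  a - b + c = -7
  4a + 2b + c = 8
  64a + 8b + c = 146
Solving the system yields a = 2, b = 3, c = -6.
So g(t) = 2t^2 + 3t - 6.
Then g(5) = 59.

59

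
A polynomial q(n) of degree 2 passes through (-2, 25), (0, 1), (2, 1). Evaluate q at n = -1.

10

Forward differences of the values at n = -2, 0, 2:
  q  : 25  1  1
  Δ  : -24  0
  Δ^2: 24
The second differences are constant, confirming degree 2.
Interpolating (Newton forward form) and evaluating at n = -1 gives q(-1) = 10.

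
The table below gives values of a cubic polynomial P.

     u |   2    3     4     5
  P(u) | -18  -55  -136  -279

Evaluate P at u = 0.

Forward differences of the values at u = 2, 3, 4, 5:
  P  : -18  -55  -136  -279
  Δ  : -37  -81  -143
  Δ^2: -44  -62
  Δ^3: -18
The third differences are constant, confirming degree 3.
Interpolating (Newton forward form) and evaluating at u = 0 gives P(0) = -4.

-4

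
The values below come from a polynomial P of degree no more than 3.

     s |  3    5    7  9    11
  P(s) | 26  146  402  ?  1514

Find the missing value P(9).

842

The 4 known points determine the degree-3 polynomial uniquely.
Write P(s) = as^3 + bs^2 + cs + d. Substituting each data point gives a linear system:
  27a + 9b + 3c + d = 26
  125a + 25b + 5c + d = 146
  343a + 49b + 7c + d = 402
  1331a + 121b + 11c + d = 1514
Solving the system yields a = 1, b = 2, c = -5, d = -4.
So P(s) = s³ + 2s² - 5s - 4.
Then P(9) = 842.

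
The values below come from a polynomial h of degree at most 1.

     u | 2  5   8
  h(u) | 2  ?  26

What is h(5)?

On equispaced nodes a degree-1 polynomial has vanishing second forward difference, so
  h(2) - 2·h(5) + h(8) = 0.
Substituting the known values and solving for h(5):
  -2·h(5) = -28
  h(5) = 14.

14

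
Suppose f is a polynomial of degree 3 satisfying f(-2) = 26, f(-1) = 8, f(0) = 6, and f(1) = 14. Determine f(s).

f(s) = -s^3 + 5s^2 + 4s + 6

Using the Lagrange interpolation formula with nodes -2, -1, 0, 1:
  L_0(s) = (s + 1)s(s - 1) / -6
  L_1(s) = (s + 2)s(s - 1) / 2
  L_2(s) = (s + 2)(s + 1)(s - 1) / -2
  L_3(s) = (s + 2)(s + 1)s / 6
Then f(s) = 26·L_0(s) + 8·L_1(s) + 6·L_2(s) + 14·L_3(s).
Expanding and collecting terms gives f(s) = -s^3 + 5s^2 + 4s + 6.
Check: f(-2) = 26. ✓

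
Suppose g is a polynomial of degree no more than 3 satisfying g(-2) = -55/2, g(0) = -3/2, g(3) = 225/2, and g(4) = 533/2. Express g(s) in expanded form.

Write g(s) = as^3 + bs^2 + cs + d. Substituting each data point gives a linear system:
  -8a + 4b - 2c + d = -55/2
  d = -3/2
  27a + 9b + 3c + d = 225/2
  64a + 16b + 4c + d = 533/2
Solving the system yields a = 4, b = 1, c = -1, d = -3/2.
So g(s) = 4s³ + s² - s - 3/2.
Check: g(0) = -3/2. ✓

g(s) = 4s^3 + s^2 - s - 3/2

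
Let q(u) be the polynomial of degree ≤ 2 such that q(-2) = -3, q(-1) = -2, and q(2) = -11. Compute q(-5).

Write q(u) = au^2 + bu + c. Substituting each data point gives a linear system:
  4a - 2b + c = -3
  a - b + c = -2
  4a + 2b + c = -11
Solving the system yields a = -1, b = -2, c = -3.
So q(u) = -u² - 2u - 3.
Then q(-5) = -18.

-18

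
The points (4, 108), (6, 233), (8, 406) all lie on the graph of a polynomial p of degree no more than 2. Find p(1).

Forward differences of the values at u = 4, 6, 8:
  p  : 108  233  406
  Δ  : 125  173
  Δ^2: 48
The second differences are constant, confirming degree 2.
Interpolating (Newton forward form) and evaluating at u = 1 gives p(1) = 21/2.

21/2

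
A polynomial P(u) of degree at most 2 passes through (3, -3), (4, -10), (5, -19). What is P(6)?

-30

Forward differences of the values at u = 3, 4, 5:
  P  : -3  -10  -19
  Δ  : -7  -9
  Δ^2: -2
The second differences are constant, confirming degree 2.
Interpolating (Newton forward form) and evaluating at u = 6 gives P(6) = -30.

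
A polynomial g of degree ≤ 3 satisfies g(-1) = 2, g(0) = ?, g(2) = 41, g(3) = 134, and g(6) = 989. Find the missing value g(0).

The 4 known points determine the degree-3 polynomial uniquely.
Write g(u) = au^3 + bu^2 + cu + d. Substituting each data point gives a linear system:
  -a + b - c + d = 2
  8a + 4b + 2c + d = 41
  27a + 9b + 3c + d = 134
  216a + 36b + 6c + d = 989
Solving the system yields a = 4, b = 4, c = -3, d = -1.
So g(u) = 4u³ + 4u² - 3u - 1.
Then g(0) = -1.

-1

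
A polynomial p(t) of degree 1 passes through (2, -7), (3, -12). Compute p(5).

Write p(t) = at + b. Substituting each data point gives a linear system:
  2a + b = -7
  3a + b = -12
Solving the system yields a = -5, b = 3.
So p(t) = -5t + 3.
Then p(5) = -22.

-22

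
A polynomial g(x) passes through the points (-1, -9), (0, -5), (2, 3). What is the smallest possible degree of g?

Divided differences on the nodes -1, 0, 2:
  order 0: -9  -5  3
  order 1: 4  4
  order 2: 0
The order-1 divided differences are all 4 (nonzero) and every higher order vanishes, so the data lies on a polynomial of degree exactly 1.

1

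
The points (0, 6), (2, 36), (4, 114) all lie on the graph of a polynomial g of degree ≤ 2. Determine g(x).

g(x) = 6x^2 + 3x + 6

Write g(x) = ax^2 + bx + c. Substituting each data point gives a linear system:
  c = 6
  4a + 2b + c = 36
  16a + 4b + c = 114
Solving the system yields a = 6, b = 3, c = 6.
So g(x) = 6x² + 3x + 6.
Check: g(4) = 114. ✓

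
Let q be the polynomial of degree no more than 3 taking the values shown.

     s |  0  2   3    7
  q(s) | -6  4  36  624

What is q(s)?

Write q(s) = as^3 + bs^2 + cs + d. Substituting each data point gives a linear system:
  d = -6
  8a + 4b + 2c + d = 4
  27a + 9b + 3c + d = 36
  343a + 49b + 7c + d = 624
Solving the system yields a = 2, b = -1, c = -1, d = -6.
So q(s) = 2s^3 - s^2 - s - 6.
Check: q(3) = 36. ✓

q(s) = 2s^3 - s^2 - s - 6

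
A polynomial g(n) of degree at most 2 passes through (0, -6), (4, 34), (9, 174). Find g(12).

Write g(n) = an^2 + bn + c. Substituting each data point gives a linear system:
  c = -6
  16a + 4b + c = 34
  81a + 9b + c = 174
Solving the system yields a = 2, b = 2, c = -6.
So g(n) = 2n² + 2n - 6.
Then g(12) = 306.

306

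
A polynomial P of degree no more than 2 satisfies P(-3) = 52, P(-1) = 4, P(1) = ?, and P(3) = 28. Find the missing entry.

-4

The 3 known points determine the degree-2 polynomial uniquely.
Write P(n) = an^2 + bn + c. Substituting each data point gives a linear system:
  9a - 3b + c = 52
  a - b + c = 4
  9a + 3b + c = 28
Solving the system yields a = 5, b = -4, c = -5.
So P(n) = 5n^2 - 4n - 5.
Then P(1) = -4.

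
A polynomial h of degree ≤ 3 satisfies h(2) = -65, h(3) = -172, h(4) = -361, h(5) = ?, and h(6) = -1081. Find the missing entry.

The 4 known points determine the degree-3 polynomial uniquely.
Write h(u) = au^3 + bu^2 + cu + d. Substituting each data point gives a linear system:
  8a + 4b + 2c + d = -65
  27a + 9b + 3c + d = -172
  64a + 16b + 4c + d = -361
  216a + 36b + 6c + d = -1081
Solving the system yields a = -4, b = -5, c = -6, d = -1.
So h(u) = -4u³ - 5u² - 6u - 1.
Then h(5) = -656.

-656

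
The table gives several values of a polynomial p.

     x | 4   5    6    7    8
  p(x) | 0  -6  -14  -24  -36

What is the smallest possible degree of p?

Forward differences of the values at x = 4, 5, 6, 7, 8:
  p  : 0  -6  -14  -24  -36
  Δ  : -6  -8  -10  -12
  Δ^2: -2  -2  -2
  Δ^3: 0  0
  Δ^4: 0
The second differences are constant (-2) and nonzero, while all higher differences vanish, so the minimal degree is 2.

2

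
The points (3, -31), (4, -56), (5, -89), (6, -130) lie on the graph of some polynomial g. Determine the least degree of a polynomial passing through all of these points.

Forward differences of the values at x = 3, 4, 5, 6:
  g  : -31  -56  -89  -130
  Δ  : -25  -33  -41
  Δ^2: -8  -8
  Δ^3: 0
The second differences are constant (-8) and nonzero, while all higher differences vanish, so the minimal degree is 2.

2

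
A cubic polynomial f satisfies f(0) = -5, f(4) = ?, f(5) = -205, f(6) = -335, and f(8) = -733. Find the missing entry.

-113

The 4 known points determine the degree-3 polynomial uniquely.
Write f(n) = an^3 + bn^2 + cn + d. Substituting each data point gives a linear system:
  d = -5
  125a + 25b + 5c + d = -205
  216a + 36b + 6c + d = -335
  512a + 64b + 8c + d = -733
Solving the system yields a = -1, b = -4, c = 5, d = -5.
So f(n) = -n^3 - 4n^2 + 5n - 5.
Then f(4) = -113.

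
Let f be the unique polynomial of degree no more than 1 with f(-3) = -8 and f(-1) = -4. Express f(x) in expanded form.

Write f(x) = ax + b. Substituting each data point gives a linear system:
  -3a + b = -8
  -a + b = -4
Solving the system yields a = 2, b = -2.
So f(x) = 2x - 2.
Check: f(-3) = -8. ✓

f(x) = 2x - 2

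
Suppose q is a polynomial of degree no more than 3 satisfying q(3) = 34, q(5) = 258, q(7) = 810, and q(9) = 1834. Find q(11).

Forward differences of the values at x = 3, 5, 7, 9:
  q  : 34  258  810  1834
  Δ  : 224  552  1024
  Δ^2: 328  472
  Δ^3: 144
The third differences are constant, confirming degree 3.
Interpolating (Newton forward form) and evaluating at x = 11 gives q(11) = 3474.

3474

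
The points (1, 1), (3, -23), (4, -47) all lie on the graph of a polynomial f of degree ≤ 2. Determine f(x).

f(x) = -4x^2 + 4x + 1

Using the Lagrange interpolation formula with nodes 1, 3, 4:
  L_0(x) = (x - 3)(x - 4) / 6
  L_1(x) = (x - 1)(x - 4) / -2
  L_2(x) = (x - 1)(x - 3) / 3
Then f(x) = 1·L_0(x) - 23·L_1(x) - 47·L_2(x).
Expanding and collecting terms gives f(x) = -4x^2 + 4x + 1.
Check: f(1) = 1. ✓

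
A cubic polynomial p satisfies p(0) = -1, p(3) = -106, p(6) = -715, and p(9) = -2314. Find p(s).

Using the Lagrange interpolation formula with nodes 0, 3, 6, 9:
  L_0(s) = (s - 3)(s - 6)(s - 9) / -162
  L_1(s) = s(s - 6)(s - 9) / 54
  L_2(s) = s(s - 3)(s - 9) / -54
  L_3(s) = s(s - 3)(s - 6) / 162
Then p(s) = -1·L_0(s) - 106·L_1(s) - 715·L_2(s) - 2314·L_3(s).
Expanding and collecting terms gives p(s) = -3s³ - s² - 5s - 1.
Check: p(9) = -2314. ✓

p(s) = -3s^3 - s^2 - 5s - 1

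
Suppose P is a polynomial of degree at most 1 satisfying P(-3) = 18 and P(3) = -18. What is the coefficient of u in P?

Write P(u) = au + b. Substituting each data point gives a linear system:
  -3a + b = 18
  3a + b = -18
Solving the system yields a = -6, b = 0.
So P(u) = -6u.
The leading coefficient is -6.

-6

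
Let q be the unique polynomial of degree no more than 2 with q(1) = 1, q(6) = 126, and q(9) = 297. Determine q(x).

Using the Lagrange interpolation formula with nodes 1, 6, 9:
  L_0(x) = (x - 6)(x - 9) / 40
  L_1(x) = (x - 1)(x - 9) / -15
  L_2(x) = (x - 1)(x - 6) / 24
Then q(x) = 1·L_0(x) + 126·L_1(x) + 297·L_2(x).
Expanding and collecting terms gives q(x) = 4x² - 3x.
Check: q(1) = 1. ✓

q(x) = 4x^2 - 3x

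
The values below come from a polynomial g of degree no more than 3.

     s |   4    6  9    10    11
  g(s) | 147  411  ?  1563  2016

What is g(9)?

The 4 known points determine the degree-3 polynomial uniquely.
Write g(s) = as^3 + bs^2 + cs + d. Substituting each data point gives a linear system:
  64a + 16b + 4c + d = 147
  216a + 36b + 6c + d = 411
  1000a + 100b + 10c + d = 1563
  1331a + 121b + 11c + d = 2016
Solving the system yields a = 1, b = 6, c = -4, d = 3.
So g(s) = s^3 + 6s^2 - 4s + 3.
Then g(9) = 1182.

1182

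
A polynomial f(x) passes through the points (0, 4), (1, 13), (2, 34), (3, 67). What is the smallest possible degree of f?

2

Forward differences of the values at x = 0, 1, 2, 3:
  f  : 4  13  34  67
  Δ  : 9  21  33
  Δ^2: 12  12
  Δ^3: 0
The second differences are constant (12) and nonzero, while all higher differences vanish, so the minimal degree is 2.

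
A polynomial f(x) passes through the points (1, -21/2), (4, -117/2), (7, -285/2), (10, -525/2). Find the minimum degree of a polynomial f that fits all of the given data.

Forward differences of the values at x = 1, 4, 7, 10:
  f  : -21/2  -117/2  -285/2  -525/2
  Δ  : -48  -84  -120
  Δ^2: -36  -36
  Δ^3: 0
The second differences are constant (-36) and nonzero, while all higher differences vanish, so the minimal degree is 2.

2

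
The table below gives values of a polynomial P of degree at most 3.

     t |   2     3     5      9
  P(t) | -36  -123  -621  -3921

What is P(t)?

Using the Lagrange interpolation formula with nodes 2, 3, 5, 9:
  L_0(t) = (t - 3)(t - 5)(t - 9) / -21
  L_1(t) = (t - 2)(t - 5)(t - 9) / 12
  L_2(t) = (t - 2)(t - 3)(t - 9) / -24
  L_3(t) = (t - 2)(t - 3)(t - 5) / 168
Then P(t) = -36·L_0(t) - 123·L_1(t) - 621·L_2(t) - 3921·L_3(t).
Expanding and collecting terms gives P(t) = -6t³ + 6t² - 3t - 6.
Check: P(2) = -36. ✓

P(t) = -6t^3 + 6t^2 - 3t - 6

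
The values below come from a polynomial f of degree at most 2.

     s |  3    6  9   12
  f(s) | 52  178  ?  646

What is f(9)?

376

The 3 known points determine the degree-2 polynomial uniquely.
Write f(s) = as^2 + bs + c. Substituting each data point gives a linear system:
  9a + 3b + c = 52
  36a + 6b + c = 178
  144a + 12b + c = 646
Solving the system yields a = 4, b = 6, c = -2.
So f(s) = 4s^2 + 6s - 2.
Then f(9) = 376.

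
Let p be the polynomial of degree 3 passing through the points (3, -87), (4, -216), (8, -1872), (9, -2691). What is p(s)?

Using the Lagrange interpolation formula with nodes 3, 4, 8, 9:
  L_0(s) = (s - 4)(s - 8)(s - 9) / -30
  L_1(s) = (s - 3)(s - 8)(s - 9) / 20
  L_2(s) = (s - 3)(s - 4)(s - 9) / -20
  L_3(s) = (s - 3)(s - 4)(s - 8) / 30
Then p(s) = -87·L_0(s) - 216·L_1(s) - 1872·L_2(s) - 2691·L_3(s).
Expanding and collecting terms gives p(s) = -4s³ + 3s² - 2s.
Check: p(9) = -2691. ✓

p(s) = -4s^3 + 3s^2 - 2s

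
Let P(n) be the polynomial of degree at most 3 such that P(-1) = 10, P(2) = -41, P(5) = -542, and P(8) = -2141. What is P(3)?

-126

Forward differences of the values at n = -1, 2, 5, 8:
  P  : 10  -41  -542  -2141
  Δ  : -51  -501  -1599
  Δ^2: -450  -1098
  Δ^3: -648
The third differences are constant, confirming degree 3.
Interpolating (Newton forward form) and evaluating at n = 3 gives P(3) = -126.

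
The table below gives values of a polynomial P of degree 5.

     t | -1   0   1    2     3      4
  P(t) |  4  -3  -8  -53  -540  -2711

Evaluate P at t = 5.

Using the Lagrange interpolation formula with nodes -1, 0, 1, 2, 3, 4:
  L_0(t) = t(t - 1)(t - 2)(t - 3)(t - 4) / -120
  L_1(t) = (t + 1)(t - 1)(t - 2)(t - 3)(t - 4) / 24
  L_2(t) = (t + 1)t(t - 2)(t - 3)(t - 4) / -12
  L_3(t) = (t + 1)t(t - 1)(t - 3)(t - 4) / 12
  L_4(t) = (t + 1)t(t - 1)(t - 2)(t - 4) / -24
  L_5(t) = (t + 1)t(t - 1)(t - 2)(t - 3) / 120
Then P(t) = 4·L_0(t) - 3·L_1(t) - 8·L_2(t) - 53·L_3(t) - 540·L_4(t) - 2711·L_5(t).
Expanding and collecting terms gives P(t) = -4t^5 + 5t^4 + 3t^3 - 4t^2 - 5t - 3.
Evaluating at t = 5: P(5) = -9128.

-9128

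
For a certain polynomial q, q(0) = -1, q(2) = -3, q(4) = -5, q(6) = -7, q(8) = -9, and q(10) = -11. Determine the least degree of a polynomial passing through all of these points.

1

Forward differences of the values at n = 0, 2, 4, 6, 8, 10:
  q  : -1  -3  -5  -7  -9  -11
  Δ  : -2  -2  -2  -2  -2
  Δ^2: 0  0  0  0
  Δ^3: 0  0  0
  Δ^4: 0  0
  Δ^5: 0
The first differences are constant (-2) and nonzero, while all higher differences vanish, so the minimal degree is 1.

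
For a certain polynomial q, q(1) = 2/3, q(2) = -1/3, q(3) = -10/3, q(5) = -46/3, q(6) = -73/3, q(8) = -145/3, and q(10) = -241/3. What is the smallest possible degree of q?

2

Divided differences on the nodes 1, 2, 3, 5, 6, 8, 10:
  order 0: 2/3  -1/3  -10/3  -46/3  -73/3  -145/3  -241/3
  order 1: -1  -3  -6  -9  -12  -16
  order 2: -1  -1  -1  -1  -1
  order 3: 0  0  0  0
  order 4: 0  0  0
  order 5: 0  0
  order 6: 0
The order-2 divided differences are all -1 (nonzero) and every higher order vanishes, so the data lies on a polynomial of degree exactly 2.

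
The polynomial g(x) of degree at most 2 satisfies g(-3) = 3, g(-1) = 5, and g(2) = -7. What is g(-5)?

-7

Write g(x) = ax^2 + bx + c. Substituting each data point gives a linear system:
  9a - 3b + c = 3
  a - b + c = 5
  4a + 2b + c = -7
Solving the system yields a = -1, b = -3, c = 3.
So g(x) = -x^2 - 3x + 3.
Then g(-5) = -7.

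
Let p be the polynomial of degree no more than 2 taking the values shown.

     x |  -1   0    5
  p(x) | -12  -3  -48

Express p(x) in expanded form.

p(x) = -3x^2 + 6x - 3

Using the Lagrange interpolation formula with nodes -1, 0, 5:
  L_0(x) = x(x - 5) / 6
  L_1(x) = (x + 1)(x - 5) / -5
  L_2(x) = (x + 1)x / 30
Then p(x) = -12·L_0(x) - 3·L_1(x) - 48·L_2(x).
Expanding and collecting terms gives p(x) = -3x^2 + 6x - 3.
Check: p(-1) = -12. ✓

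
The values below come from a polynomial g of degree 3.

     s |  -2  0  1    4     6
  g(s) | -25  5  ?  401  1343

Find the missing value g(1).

The 4 known points determine the degree-3 polynomial uniquely.
Write g(s) = as^3 + bs^2 + cs + d. Substituting each data point gives a linear system:
  -8a + 4b - 2c + d = -25
  d = 5
  64a + 16b + 4c + d = 401
  216a + 36b + 6c + d = 1343
Solving the system yields a = 6, b = 2, c = -5, d = 5.
So g(s) = 6s^3 + 2s^2 - 5s + 5.
Then g(1) = 8.

8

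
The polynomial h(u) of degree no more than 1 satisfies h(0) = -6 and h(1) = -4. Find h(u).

h(u) = 2u - 6

Write h(u) = au + b. Substituting each data point gives a linear system:
  b = -6
  a + b = -4
Solving the system yields a = 2, b = -6.
So h(u) = 2u - 6.
Check: h(0) = -6. ✓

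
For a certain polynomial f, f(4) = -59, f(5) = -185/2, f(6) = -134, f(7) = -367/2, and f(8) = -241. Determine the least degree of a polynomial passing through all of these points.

Forward differences of the values at s = 4, 5, 6, 7, 8:
  f  : -59  -185/2  -134  -367/2  -241
  Δ  : -67/2  -83/2  -99/2  -115/2
  Δ^2: -8  -8  -8
  Δ^3: 0  0
  Δ^4: 0
The second differences are constant (-8) and nonzero, while all higher differences vanish, so the minimal degree is 2.

2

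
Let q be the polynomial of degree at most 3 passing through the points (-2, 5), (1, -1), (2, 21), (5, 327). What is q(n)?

Using the Lagrange interpolation formula with nodes -2, 1, 2, 5:
  L_0(n) = (n - 1)(n - 2)(n - 5) / -84
  L_1(n) = (n + 2)(n - 2)(n - 5) / 12
  L_2(n) = (n + 2)(n - 1)(n - 5) / -12
  L_3(n) = (n + 2)(n - 1)(n - 2) / 84
Then q(n) = 5·L_0(n) - 1·L_1(n) + 21·L_2(n) + 327·L_3(n).
Expanding and collecting terms gives q(n) = 2n^3 + 4n^2 - 4n - 3.
Check: q(2) = 21. ✓

q(n) = 2n^3 + 4n^2 - 4n - 3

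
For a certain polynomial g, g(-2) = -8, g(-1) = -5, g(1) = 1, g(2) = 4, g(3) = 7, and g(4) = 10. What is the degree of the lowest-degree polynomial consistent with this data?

1

Divided differences on the nodes -2, -1, 1, 2, 3, 4:
  order 0: -8  -5  1  4  7  10
  order 1: 3  3  3  3  3
  order 2: 0  0  0  0
  order 3: 0  0  0
  order 4: 0  0
  order 5: 0
The order-1 divided differences are all 3 (nonzero) and every higher order vanishes, so the data lies on a polynomial of degree exactly 1.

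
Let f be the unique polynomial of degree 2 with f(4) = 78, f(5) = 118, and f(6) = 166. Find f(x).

f(x) = 4x^2 + 4x - 2

Write f(x) = ax^2 + bx + c. Substituting each data point gives a linear system:
  16a + 4b + c = 78
  25a + 5b + c = 118
  36a + 6b + c = 166
Solving the system yields a = 4, b = 4, c = -2.
So f(x) = 4x^2 + 4x - 2.
Check: f(6) = 166. ✓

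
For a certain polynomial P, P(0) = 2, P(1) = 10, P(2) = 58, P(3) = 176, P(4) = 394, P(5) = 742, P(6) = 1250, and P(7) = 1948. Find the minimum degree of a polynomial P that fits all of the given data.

Forward differences of the values at u = 0, 1, 2, 3, 4, 5, 6, 7:
  P  : 2  10  58  176  394  742  1250  1948
  Δ  : 8  48  118  218  348  508  698
  Δ^2: 40  70  100  130  160  190
  Δ^3: 30  30  30  30  30
  Δ^4: 0  0  0  0
  Δ^5: 0  0  0
  Δ^6: 0  0
  Δ^7: 0
The third differences are constant (30) and nonzero, while all higher differences vanish, so the minimal degree is 3.

3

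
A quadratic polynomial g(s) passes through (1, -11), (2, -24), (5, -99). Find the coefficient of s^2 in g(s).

-3

Write g(s) = as^2 + bs + c. Substituting each data point gives a linear system:
  a + b + c = -11
  4a + 2b + c = -24
  25a + 5b + c = -99
Solving the system yields a = -3, b = -4, c = -4.
So g(s) = -3s^2 - 4s - 4.
The leading coefficient is -3.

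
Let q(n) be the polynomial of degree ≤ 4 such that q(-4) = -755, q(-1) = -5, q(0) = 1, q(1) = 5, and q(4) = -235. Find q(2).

7

Write q(n) = an^4 + bn^3 + cn^2 + dn + e. Substituting each data point gives a linear system:
  256a - 64b + 16c - 4d + e = -755
  a - b + c - d + e = -5
  e = 1
  a + b + c + d + e = 5
  256a + 64b + 16c + 4d + e = -235
Solving the system yields a = -2, b = 4, c = 1, d = 1, e = 1.
So q(n) = -2n^4 + 4n^3 + n^2 + n + 1.
Then q(2) = 7.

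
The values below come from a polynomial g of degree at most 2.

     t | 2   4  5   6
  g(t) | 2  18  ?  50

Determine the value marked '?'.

32

The 3 known points determine the degree-2 polynomial uniquely.
Write g(t) = at^2 + bt + c. Substituting each data point gives a linear system:
  4a + 2b + c = 2
  16a + 4b + c = 18
  36a + 6b + c = 50
Solving the system yields a = 2, b = -4, c = 2.
So g(t) = 2t^2 - 4t + 2.
Then g(5) = 32.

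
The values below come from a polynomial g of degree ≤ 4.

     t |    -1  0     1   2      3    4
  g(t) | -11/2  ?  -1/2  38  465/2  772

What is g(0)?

On equispaced nodes a degree-4 polynomial has vanishing fifth forward difference, so
  - g(-1) + 5·g(0) - 10·g(1) + 10·g(2) - 5·g(3) + g(4) = 0.
Substituting the known values and solving for g(0):
  5·g(0) = 0
  g(0) = 0.

0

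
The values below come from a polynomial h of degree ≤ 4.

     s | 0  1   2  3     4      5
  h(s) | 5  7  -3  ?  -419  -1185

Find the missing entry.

The 5 known points determine the degree-4 polynomial uniquely.
Write h(s) = as^4 + bs^3 + cs^2 + ds + e. Substituting each data point gives a linear system:
  e = 5
  a + b + c + d + e = 7
  16a + 8b + 4c + 2d + e = -3
  256a + 64b + 16c + 4d + e = -419
  625a + 125b + 25c + 5d + e = -1185
Solving the system yields a = -3, b = 6, c = -3, d = 2, e = 5.
So h(s) = -3s⁴ + 6s³ - 3s² + 2s + 5.
Then h(3) = -97.

-97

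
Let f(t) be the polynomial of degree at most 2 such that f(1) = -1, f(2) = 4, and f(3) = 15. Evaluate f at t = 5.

55

Write f(t) = at^2 + bt + c. Substituting each data point gives a linear system:
  a + b + c = -1
  4a + 2b + c = 4
  9a + 3b + c = 15
Solving the system yields a = 3, b = -4, c = 0.
So f(t) = 3t^2 - 4t.
Then f(5) = 55.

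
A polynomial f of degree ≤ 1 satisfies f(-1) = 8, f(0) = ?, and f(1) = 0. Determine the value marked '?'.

4

The 2 known points determine the degree-1 polynomial uniquely.
Write f(s) = as + b. Substituting each data point gives a linear system:
  -a + b = 8
  a + b = 0
Solving the system yields a = -4, b = 4.
So f(s) = -4s + 4.
Then f(0) = 4.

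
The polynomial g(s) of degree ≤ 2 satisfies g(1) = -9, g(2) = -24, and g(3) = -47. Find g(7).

Forward differences of the values at s = 1, 2, 3:
  g  : -9  -24  -47
  Δ  : -15  -23
  Δ^2: -8
The second differences are constant, confirming degree 2.
Interpolating (Newton forward form) and evaluating at s = 7 gives g(7) = -219.

-219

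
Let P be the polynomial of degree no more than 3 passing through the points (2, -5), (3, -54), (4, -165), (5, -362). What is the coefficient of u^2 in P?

Write P(u) = au^3 + bu^2 + cu + d. Substituting each data point gives a linear system:
  8a + 4b + 2c + d = -5
  27a + 9b + 3c + d = -54
  64a + 16b + 4c + d = -165
  125a + 25b + 5c + d = -362
Solving the system yields a = -4, b = 5, c = 2, d = 3.
So P(u) = -4u^3 + 5u^2 + 2u + 3.
The coefficient of u^2 is 5.

5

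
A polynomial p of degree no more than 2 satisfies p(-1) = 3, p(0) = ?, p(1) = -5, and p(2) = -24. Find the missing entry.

On equispaced nodes a degree-2 polynomial has vanishing third forward difference, so
  - p(-1) + 3·p(0) - 3·p(1) + p(2) = 0.
Substituting the known values and solving for p(0):
  3·p(0) = 12
  p(0) = 4.

4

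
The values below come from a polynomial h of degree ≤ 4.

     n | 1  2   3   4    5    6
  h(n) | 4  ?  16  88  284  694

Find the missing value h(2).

On equispaced nodes a degree-4 polynomial has vanishing fifth forward difference, so
  - h(1) + 5·h(2) - 10·h(3) + 10·h(4) - 5·h(5) + h(6) = 0.
Substituting the known values and solving for h(2):
  5·h(2) = 10
  h(2) = 2.

2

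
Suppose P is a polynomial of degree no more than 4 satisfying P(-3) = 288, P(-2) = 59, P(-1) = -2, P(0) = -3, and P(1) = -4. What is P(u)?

P(u) = 2u^4 - 6u^3 - 2u^2 + 5u - 3

Write P(u) = au^4 + bu^3 + cu^2 + du + e. Substituting each data point gives a linear system:
  81a - 27b + 9c - 3d + e = 288
  16a - 8b + 4c - 2d + e = 59
  a - b + c - d + e = -2
  e = -3
  a + b + c + d + e = -4
Solving the system yields a = 2, b = -6, c = -2, d = 5, e = -3.
So P(u) = 2u⁴ - 6u³ - 2u² + 5u - 3.
Check: P(1) = -4. ✓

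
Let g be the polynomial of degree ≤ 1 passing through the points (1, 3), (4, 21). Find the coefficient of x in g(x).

6

Write g(x) = ax + b. Substituting each data point gives a linear system:
  a + b = 3
  4a + b = 21
Solving the system yields a = 6, b = -3.
So g(x) = 6x - 3.
The leading coefficient is 6.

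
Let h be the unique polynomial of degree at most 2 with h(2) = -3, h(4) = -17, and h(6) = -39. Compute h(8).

Forward differences of the values at t = 2, 4, 6:
  h  : -3  -17  -39
  Δ  : -14  -22
  Δ^2: -8
The second differences are constant, confirming degree 2.
Interpolating (Newton forward form) and evaluating at t = 8 gives h(8) = -69.

-69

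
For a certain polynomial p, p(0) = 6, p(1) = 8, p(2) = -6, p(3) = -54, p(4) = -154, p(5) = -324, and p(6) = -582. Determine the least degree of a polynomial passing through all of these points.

Forward differences of the values at x = 0, 1, 2, 3, 4, 5, 6:
  p  : 6  8  -6  -54  -154  -324  -582
  Δ  : 2  -14  -48  -100  -170  -258
  Δ^2: -16  -34  -52  -70  -88
  Δ^3: -18  -18  -18  -18
  Δ^4: 0  0  0
  Δ^5: 0  0
  Δ^6: 0
The third differences are constant (-18) and nonzero, while all higher differences vanish, so the minimal degree is 3.

3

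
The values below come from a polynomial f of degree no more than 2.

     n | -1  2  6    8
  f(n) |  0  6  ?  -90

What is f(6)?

The 3 known points determine the degree-2 polynomial uniquely.
Write f(n) = an^2 + bn + c. Substituting each data point gives a linear system:
  a - b + c = 0
  4a + 2b + c = 6
  64a + 8b + c = -90
Solving the system yields a = -2, b = 4, c = 6.
So f(n) = -2n^2 + 4n + 6.
Then f(6) = -42.

-42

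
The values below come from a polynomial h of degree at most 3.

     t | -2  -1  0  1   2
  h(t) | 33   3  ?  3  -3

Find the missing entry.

-1

The 4 known points determine the degree-3 polynomial uniquely.
Write h(t) = at^3 + bt^2 + ct + d. Substituting each data point gives a linear system:
  -8a + 4b - 2c + d = 33
  -a + b - c + d = 3
  a + b + c + d = 3
  8a + 4b + 2c + d = -3
Solving the system yields a = -3, b = 4, c = 3, d = -1.
So h(t) = -3t^3 + 4t^2 + 3t - 1.
Then h(0) = -1.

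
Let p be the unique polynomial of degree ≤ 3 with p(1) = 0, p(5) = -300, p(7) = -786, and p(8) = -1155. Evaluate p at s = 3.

-70

Write p(s) = as^3 + bs^2 + cs + d. Substituting each data point gives a linear system:
  a + b + c + d = 0
  125a + 25b + 5c + d = -300
  343a + 49b + 7c + d = -786
  512a + 64b + 8c + d = -1155
Solving the system yields a = -2, b = -2, c = -1, d = 5.
So p(s) = -2s^3 - 2s^2 - s + 5.
Then p(3) = -70.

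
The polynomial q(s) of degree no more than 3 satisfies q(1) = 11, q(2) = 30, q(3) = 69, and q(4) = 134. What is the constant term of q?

Write q(s) = as^3 + bs^2 + cs + d. Substituting each data point gives a linear system:
  a + b + c + d = 11
  8a + 4b + 2c + d = 30
  27a + 9b + 3c + d = 69
  64a + 16b + 4c + d = 134
Solving the system yields a = 1, b = 4, c = 0, d = 6.
So q(s) = s^3 + 4s^2 + 6.
The constant term is 6.

6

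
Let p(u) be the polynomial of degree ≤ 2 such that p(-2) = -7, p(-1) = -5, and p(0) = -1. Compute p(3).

23

Write p(u) = au^2 + bu + c. Substituting each data point gives a linear system:
  4a - 2b + c = -7
  a - b + c = -5
  c = -1
Solving the system yields a = 1, b = 5, c = -1.
So p(u) = u² + 5u - 1.
Then p(3) = 23.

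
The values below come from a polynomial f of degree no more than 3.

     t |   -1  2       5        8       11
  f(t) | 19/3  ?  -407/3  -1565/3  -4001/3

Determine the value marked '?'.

The 4 known points determine the degree-3 polynomial uniquely.
Write f(t) = at^3 + bt^2 + ct + d. Substituting each data point gives a linear system:
  -a + b - c + d = 19/3
  125a + 25b + 5c + d = -407/3
  512a + 64b + 8c + d = -1565/3
  1331a + 121b + 11c + d = -4001/3
Solving the system yields a = -1, b = 1/3, c = -4, d = 1.
So f(t) = -t^3 + (1/3)t^2 - 4t + 1.
Then f(2) = -41/3.

-41/3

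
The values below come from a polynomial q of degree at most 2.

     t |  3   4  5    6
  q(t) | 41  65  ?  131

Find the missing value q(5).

On equispaced nodes a degree-2 polynomial has vanishing third forward difference, so
  - q(3) + 3·q(4) - 3·q(5) + q(6) = 0.
Substituting the known values and solving for q(5):
  -3·q(5) = -285
  q(5) = 95.

95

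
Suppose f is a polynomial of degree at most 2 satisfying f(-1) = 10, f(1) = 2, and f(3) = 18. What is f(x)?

f(x) = 3x^2 - 4x + 3

Write f(x) = ax^2 + bx + c. Substituting each data point gives a linear system:
  a - b + c = 10
  a + b + c = 2
  9a + 3b + c = 18
Solving the system yields a = 3, b = -4, c = 3.
So f(x) = 3x^2 - 4x + 3.
Check: f(-1) = 10. ✓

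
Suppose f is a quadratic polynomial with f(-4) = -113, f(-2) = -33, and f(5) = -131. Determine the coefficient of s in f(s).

Write f(s) = as^2 + bs + c. Substituting each data point gives a linear system:
  16a - 4b + c = -113
  4a - 2b + c = -33
  25a + 5b + c = -131
Solving the system yields a = -6, b = 4, c = -1.
So f(s) = -6s^2 + 4s - 1.
The coefficient of s is 4.

4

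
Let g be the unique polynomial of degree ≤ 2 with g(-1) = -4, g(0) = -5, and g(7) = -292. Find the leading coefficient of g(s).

Write g(s) = as^2 + bs + c. Substituting each data point gives a linear system:
  a - b + c = -4
  c = -5
  49a + 7b + c = -292
Solving the system yields a = -5, b = -6, c = -5.
So g(s) = -5s² - 6s - 5.
The leading coefficient is -5.

-5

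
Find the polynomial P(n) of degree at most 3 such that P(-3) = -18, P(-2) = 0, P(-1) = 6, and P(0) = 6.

Write P(n) = an^3 + bn^2 + cn + d. Substituting each data point gives a linear system:
  -27a + 9b - 3c + d = -18
  -8a + 4b - 2c + d = 0
  -a + b - c + d = 6
  d = 6
Solving the system yields a = 1, b = 0, c = -1, d = 6.
So P(n) = n^3 - n + 6.
Check: P(-2) = 0. ✓

P(n) = n^3 - n + 6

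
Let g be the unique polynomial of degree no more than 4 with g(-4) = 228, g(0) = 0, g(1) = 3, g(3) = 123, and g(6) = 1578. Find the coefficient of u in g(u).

-1

Write g(u) = au^4 + bu^3 + cu^2 + du + e. Substituting each data point gives a linear system:
  256a - 64b + 16c - 4d + e = 228
  e = 0
  a + b + c + d + e = 3
  81a + 27b + 9c + 3d + e = 123
  1296a + 216b + 36c + 6d + e = 1578
Solving the system yields a = 1, b = 1, c = 2, d = -1, e = 0.
So g(u) = u^4 + u^3 + 2u^2 - u.
The coefficient of u is -1.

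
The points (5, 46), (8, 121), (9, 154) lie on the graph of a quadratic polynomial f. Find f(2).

7

Using the Lagrange interpolation formula with nodes 5, 8, 9:
  L_0(n) = (n - 8)(n - 9) / 12
  L_1(n) = (n - 5)(n - 9) / -3
  L_2(n) = (n - 5)(n - 8) / 4
Then f(n) = 46·L_0(n) + 121·L_1(n) + 154·L_2(n).
Expanding and collecting terms gives f(n) = 2n^2 - n + 1.
Evaluating at n = 2: f(2) = 7.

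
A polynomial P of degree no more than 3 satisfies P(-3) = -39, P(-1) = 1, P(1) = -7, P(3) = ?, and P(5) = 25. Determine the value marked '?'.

On equispaced nodes a degree-3 polynomial has vanishing fourth forward difference, so
  P(-3) - 4·P(-1) + 6·P(1) - 4·P(3) + P(5) = 0.
Substituting the known values and solving for P(3):
  -4·P(3) = 60
  P(3) = -15.

-15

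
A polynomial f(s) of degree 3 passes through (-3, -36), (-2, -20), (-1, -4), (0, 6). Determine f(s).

f(s) = -s^3 - 6s^2 + 5s + 6

Write f(s) = as^3 + bs^2 + cs + d. Substituting each data point gives a linear system:
  -27a + 9b - 3c + d = -36
  -8a + 4b - 2c + d = -20
  -a + b - c + d = -4
  d = 6
Solving the system yields a = -1, b = -6, c = 5, d = 6.
So f(s) = -s^3 - 6s^2 + 5s + 6.
Check: f(0) = 6. ✓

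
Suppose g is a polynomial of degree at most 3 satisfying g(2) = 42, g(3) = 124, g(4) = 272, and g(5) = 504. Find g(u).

Write g(u) = au^3 + bu^2 + cu + d. Substituting each data point gives a linear system:
  8a + 4b + 2c + d = 42
  27a + 9b + 3c + d = 124
  64a + 16b + 4c + d = 272
  125a + 25b + 5c + d = 504
Solving the system yields a = 3, b = 6, c = -5, d = 4.
So g(u) = 3u³ + 6u² - 5u + 4.
Check: g(2) = 42. ✓

g(u) = 3u^3 + 6u^2 - 5u + 4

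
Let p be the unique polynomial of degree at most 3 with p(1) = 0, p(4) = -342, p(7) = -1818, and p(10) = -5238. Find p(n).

Using the Lagrange interpolation formula with nodes 1, 4, 7, 10:
  L_0(n) = (n - 4)(n - 7)(n - 10) / -162
  L_1(n) = (n - 1)(n - 7)(n - 10) / 54
  L_2(n) = (n - 1)(n - 4)(n - 10) / -54
  L_3(n) = (n - 1)(n - 4)(n - 7) / 162
Then p(n) = 0·L_0(n) - 342·L_1(n) - 1818·L_2(n) - 5238·L_3(n).
Expanding and collecting terms gives p(n) = -5n^3 - 3n^2 + 6n + 2.
Check: p(10) = -5238. ✓

p(n) = -5n^3 - 3n^2 + 6n + 2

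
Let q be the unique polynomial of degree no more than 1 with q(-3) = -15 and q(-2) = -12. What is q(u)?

q(u) = 3u - 6

Write q(u) = au + b. Substituting each data point gives a linear system:
  -3a + b = -15
  -2a + b = -12
Solving the system yields a = 3, b = -6.
So q(u) = 3u - 6.
Check: q(-2) = -12. ✓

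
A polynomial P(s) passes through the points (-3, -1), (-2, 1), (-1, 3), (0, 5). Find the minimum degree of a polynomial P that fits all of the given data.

Forward differences of the values at s = -3, -2, -1, 0:
  P  : -1  1  3  5
  Δ  : 2  2  2
  Δ^2: 0  0
  Δ^3: 0
The first differences are constant (2) and nonzero, while all higher differences vanish, so the minimal degree is 1.

1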